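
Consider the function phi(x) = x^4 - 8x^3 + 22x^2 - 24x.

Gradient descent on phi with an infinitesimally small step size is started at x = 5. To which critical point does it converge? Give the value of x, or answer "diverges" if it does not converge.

phi'(x) = 4(x - 3)(x - 2)(x - 1), so phi'(5) = 96.
Gradient descent moves in the -phi' direction, i.e. x is decreasing.
The nearest critical point in that direction is x = 3, where phi'' = 8 > 0 (a local minimum). The iterate converges there.

3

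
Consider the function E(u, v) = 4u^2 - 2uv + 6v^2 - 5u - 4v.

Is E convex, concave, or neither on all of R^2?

E is quadratic, so its Hessian is the constant matrix H = [[8, -2], [-2, 12]].
det(H) = 92, tr(H) = 20.
det(H) > 0 and tr(H) > 0, so H is positive definite everywhere: convex.

convex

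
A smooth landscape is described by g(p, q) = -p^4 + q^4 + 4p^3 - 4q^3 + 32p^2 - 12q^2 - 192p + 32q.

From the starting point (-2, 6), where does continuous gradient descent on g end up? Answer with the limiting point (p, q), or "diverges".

g is separable, so gradient descent decouples: p follows -∂g/∂p, q follows -∂g/∂q.
∂g/∂p = -4(p - 4)(p - 3)(p + 4); at p=-2 this is -240, so p increases.
∂g/∂q = 4(q - 4)(q - 1)(q + 2); at q=6 this is 320, so q decreases.
p converges to its nearest critical value 3 (a local min of the p-part); q converges to 4. The iterate converges to (3, 4).

(3, 4)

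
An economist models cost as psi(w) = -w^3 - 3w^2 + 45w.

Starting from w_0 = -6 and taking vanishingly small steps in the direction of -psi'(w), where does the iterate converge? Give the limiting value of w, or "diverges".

psi'(w) = -3(w - 3)(w + 5), so psi'(-6) = -27.
Gradient descent moves in the -psi' direction, i.e. w is increasing.
The nearest critical point in that direction is w = -5, where psi'' = 24 > 0 (a local minimum). The iterate converges there.

-5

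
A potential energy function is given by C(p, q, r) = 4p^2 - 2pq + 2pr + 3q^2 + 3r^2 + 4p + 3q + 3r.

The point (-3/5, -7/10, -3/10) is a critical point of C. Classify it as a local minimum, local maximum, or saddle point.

The Hessian is constant: H = [[8, -2, 2], [-2, 6, 0], [2, 0, 6]].
Leading principal minors: Δ₁ = 8, Δ₂ = 44, Δ₃ = 240.
All leading minors are positive, so H is positive definite: a local minimum.

local minimum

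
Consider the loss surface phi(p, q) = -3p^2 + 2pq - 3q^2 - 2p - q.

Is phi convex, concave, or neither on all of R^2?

concave

phi is quadratic, so its Hessian is the constant matrix H = [[-6, 2], [2, -6]].
det(H) = 32, tr(H) = -12.
det(H) > 0 and tr(H) < 0, so H is negative definite everywhere: concave.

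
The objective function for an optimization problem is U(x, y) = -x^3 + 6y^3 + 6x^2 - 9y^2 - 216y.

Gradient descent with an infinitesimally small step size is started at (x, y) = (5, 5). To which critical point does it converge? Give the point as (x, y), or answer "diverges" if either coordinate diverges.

U is separable, so gradient descent decouples: x follows -∂U/∂x, y follows -∂U/∂y.
∂U/∂x = -3x(x - 4); at x=5 this is -15, so x increases.
∂U/∂y = 18(y - 4)(y + 3); at y=5 this is 144, so y decreases.
The x-coordinate has no critical point in that direction and runs off to infinity.

diverges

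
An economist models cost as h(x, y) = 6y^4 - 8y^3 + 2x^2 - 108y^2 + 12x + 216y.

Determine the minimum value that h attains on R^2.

-936

h(x,y) separates as P(x) + Q(y), so its minimum is min P + min Q.
P'(x) = 4x + 12 vanishes at x ∈ {-3}; Q'(y) = 24(y - 3)(y - 1)(y + 3) vanishes at y ∈ {-3, 1, 3}.
Local minima of P (where P''>0): P(-3)=-18. Local minima of Q: Q(-3)=-918, Q(3)=-54.
So the global minimum of h is P(-3) + Q(-3) = -18 − 918 = -936, attained at (-3, -3).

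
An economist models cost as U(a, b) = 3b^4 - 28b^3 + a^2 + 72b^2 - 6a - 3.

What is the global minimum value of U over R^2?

-12

U(a,b) separates as P(a) + Q(b) − 3, so its minimum is min P + min Q − 3.
P'(a) = 2a - 6 vanishes at a ∈ {3}; Q'(b) = 12b(b - 4)(b - 3) vanishes at b ∈ {0, 3, 4}.
Local minima of P (where P''>0): P(3)=-9. Local minima of Q: Q(0)=0, Q(4)=128.
So the global minimum of U is P(3) + Q(0) − 3 = -9 + 0 − 3 = -12, attained at (3, 0).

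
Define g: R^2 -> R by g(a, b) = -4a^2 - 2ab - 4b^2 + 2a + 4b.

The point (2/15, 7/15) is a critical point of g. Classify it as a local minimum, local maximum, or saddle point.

local maximum

The Hessian of g is constant: H = [[-8, -2], [-2, -8]].
det(H) = (-8)·(-8) − (-2)² = 60.
det(H) > 0 and tr(H) = -16 < 0, so H is negative definite and the point is a local maximum.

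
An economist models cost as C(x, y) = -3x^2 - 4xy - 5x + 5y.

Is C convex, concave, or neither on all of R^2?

C is quadratic, so its Hessian is the constant matrix H = [[-6, -4], [-4, 0]].
det(H) = -16, tr(H) = -6.
det(H) < 0, so H is indefinite: neither convex nor concave.

neither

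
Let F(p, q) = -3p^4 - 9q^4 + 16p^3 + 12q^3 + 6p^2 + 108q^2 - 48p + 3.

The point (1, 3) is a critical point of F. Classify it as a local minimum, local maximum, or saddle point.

saddle point

The mixed partial ∂²F/∂p∂q is 0, so the Hessian at any point is diag(F_pp, F_qq) = diag(12(-3p^2 + 8p + 1), 36(-3q^2 + 2q + 6)).
At (1, 3): H = diag(72, -540).
The eigenvalues have opposite signs, so H is indefinite: a saddle point.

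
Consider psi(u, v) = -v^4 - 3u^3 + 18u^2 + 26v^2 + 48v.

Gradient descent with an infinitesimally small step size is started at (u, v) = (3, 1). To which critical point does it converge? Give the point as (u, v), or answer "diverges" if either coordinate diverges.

psi is separable, so gradient descent decouples: u follows -∂psi/∂u, v follows -∂psi/∂v.
∂psi/∂u = -9u(u - 4); at u=3 this is 27, so u decreases.
∂psi/∂v = -4(v - 4)(v + 1)(v + 3); at v=1 this is 96, so v decreases.
u converges to its nearest critical value 0 (a local min of the u-part); v converges to -1. The iterate converges to (0, -1).

(0, -1)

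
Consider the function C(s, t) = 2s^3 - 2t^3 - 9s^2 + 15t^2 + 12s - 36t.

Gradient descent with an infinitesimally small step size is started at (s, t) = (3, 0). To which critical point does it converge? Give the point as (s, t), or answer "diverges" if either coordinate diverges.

(2, 2)

C is separable, so gradient descent decouples: s follows -∂C/∂s, t follows -∂C/∂t.
∂C/∂s = 6(s - 2)(s - 1); at s=3 this is 12, so s decreases.
∂C/∂t = -6(t - 3)(t - 2); at t=0 this is -36, so t increases.
s converges to its nearest critical value 2 (a local min of the s-part); t converges to 2. The iterate converges to (2, 2).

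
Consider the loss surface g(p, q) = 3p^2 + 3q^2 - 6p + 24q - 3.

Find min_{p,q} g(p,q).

g(p,q) separates as A(p) + B(q) − 3, so its minimum is min A + min B − 3.
A'(p) = 6p - 6 vanishes at p ∈ {1}; B'(q) = 6q + 24 vanishes at q ∈ {-4}.
Local minima of A (where A''>0): A(1)=-3. Local minima of B: B(-4)=-48.
So the global minimum of g is A(1) + B(-4) − 3 = -3 − 48 − 3 = -54, attained at (1, -4).

-54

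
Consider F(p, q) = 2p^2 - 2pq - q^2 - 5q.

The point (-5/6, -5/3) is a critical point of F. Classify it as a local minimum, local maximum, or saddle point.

The Hessian of F is constant: H = [[4, -2], [-2, -2]].
det(H) = 4·(-2) − (-2)² = -12.
Since det(H) < 0, H is indefinite and the critical point is a saddle point.

saddle point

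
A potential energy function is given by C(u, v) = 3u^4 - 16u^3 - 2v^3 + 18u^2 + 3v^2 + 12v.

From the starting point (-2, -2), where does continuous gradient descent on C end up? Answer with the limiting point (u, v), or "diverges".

C is separable, so gradient descent decouples: u follows -∂C/∂u, v follows -∂C/∂v.
∂C/∂u = 12u(u - 3)(u - 1); at u=-2 this is -360, so u increases.
∂C/∂v = -6(v - 2)(v + 1); at v=-2 this is -24, so v increases.
u converges to its nearest critical value 0 (a local min of the u-part); v converges to -1. The iterate converges to (0, -1).

(0, -1)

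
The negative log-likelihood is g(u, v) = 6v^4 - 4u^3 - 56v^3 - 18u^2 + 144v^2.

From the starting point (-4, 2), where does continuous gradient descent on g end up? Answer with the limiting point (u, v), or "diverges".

g is separable, so gradient descent decouples: u follows -∂g/∂u, v follows -∂g/∂v.
∂g/∂u = -12u(u + 3); at u=-4 this is -48, so u increases.
∂g/∂v = 24v(v - 4)(v - 3); at v=2 this is 96, so v decreases.
u converges to its nearest critical value -3 (a local min of the u-part); v converges to 0. The iterate converges to (-3, 0).

(-3, 0)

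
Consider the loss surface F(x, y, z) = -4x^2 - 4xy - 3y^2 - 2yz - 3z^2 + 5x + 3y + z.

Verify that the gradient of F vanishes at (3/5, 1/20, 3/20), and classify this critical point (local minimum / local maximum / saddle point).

∇F = (-8x - 4y + 5, -4x - 6y - 2z + 3, -2y - 6z + 1); substituting (3/5, 1/20, 3/20) gives ∇F = (0, 0, 0), so (3/5, 1/20, 3/20) is indeed a critical point.
The Hessian is constant: H = [[-8, -4, 0], [-4, -6, -2], [0, -2, -6]].
Leading principal minors: Δ₁ = -8, Δ₂ = 32, Δ₃ = -160.
The minors alternate sign starting negative (−, +, −), so H is negative definite: a local maximum.

local maximum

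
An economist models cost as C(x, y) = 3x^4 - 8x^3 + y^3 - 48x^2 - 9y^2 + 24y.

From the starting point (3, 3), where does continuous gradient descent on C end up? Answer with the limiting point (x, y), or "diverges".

(4, 4)

C is separable, so gradient descent decouples: x follows -∂C/∂x, y follows -∂C/∂y.
∂C/∂x = 12x(x - 4)(x + 2); at x=3 this is -180, so x increases.
∂C/∂y = 3(y - 4)(y - 2); at y=3 this is -3, so y increases.
x converges to its nearest critical value 4 (a local min of the x-part); y converges to 4. The iterate converges to (4, 4).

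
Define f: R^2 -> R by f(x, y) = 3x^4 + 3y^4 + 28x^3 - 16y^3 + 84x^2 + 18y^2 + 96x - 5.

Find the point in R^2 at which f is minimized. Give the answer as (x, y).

f(x,y) separates as P(x) + Q(y) − 5, so its minimum is min P + min Q − 5.
P'(x) = 12(x + 1)(x + 2)(x + 4) vanishes at x ∈ {-4, -2, -1}; Q'(y) = 12y(y - 3)(y - 1) vanishes at y ∈ {0, 1, 3}.
Local minima of P (where P''>0): P(-4)=-64, P(-1)=-37. Local minima of Q: Q(0)=0, Q(3)=-27.
So the global minimum of f is P(-4) + Q(3) − 5 = -64 − 27 − 5 = -96, attained at (-4, 3).

(-4, 3)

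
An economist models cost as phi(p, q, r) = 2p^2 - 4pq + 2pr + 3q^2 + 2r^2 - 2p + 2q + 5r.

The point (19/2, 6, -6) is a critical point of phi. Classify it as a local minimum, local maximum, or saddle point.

local minimum

The Hessian is constant: H = [[4, -4, 2], [-4, 6, 0], [2, 0, 4]].
Leading principal minors: Δ₁ = 4, Δ₂ = 8, Δ₃ = 8.
All leading minors are positive, so H is positive definite: a local minimum.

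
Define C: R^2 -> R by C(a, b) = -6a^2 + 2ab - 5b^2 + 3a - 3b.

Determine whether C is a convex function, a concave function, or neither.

concave

C is quadratic, so its Hessian is the constant matrix H = [[-12, 2], [2, -10]].
det(H) = 116, tr(H) = -22.
det(H) > 0 and tr(H) < 0, so H is negative definite everywhere: concave.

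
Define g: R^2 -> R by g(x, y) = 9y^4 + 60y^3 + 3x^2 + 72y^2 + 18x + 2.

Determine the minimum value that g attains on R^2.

g(x,y) separates as P(x) + Q(y) + 2, so its minimum is min P + min Q + 2.
P'(x) = 6x + 18 vanishes at x ∈ {-3}; Q'(y) = 36y(y + 1)(y + 4) vanishes at y ∈ {-4, -1, 0}.
Local minima of P (where P''>0): P(-3)=-27. Local minima of Q: Q(-4)=-384, Q(0)=0.
So the global minimum of g is P(-3) + Q(-4) + 2 = -27 − 384 + 2 = -409, attained at (-3, -4).

-409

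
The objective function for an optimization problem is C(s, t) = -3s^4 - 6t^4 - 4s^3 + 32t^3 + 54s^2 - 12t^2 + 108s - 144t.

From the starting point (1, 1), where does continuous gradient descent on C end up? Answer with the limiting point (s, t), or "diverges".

C is separable, so gradient descent decouples: s follows -∂C/∂s, t follows -∂C/∂t.
∂C/∂s = -12(s - 3)(s + 1)(s + 3); at s=1 this is 192, so s decreases.
∂C/∂t = -24(t - 3)(t - 2)(t + 1); at t=1 this is -96, so t increases.
s converges to its nearest critical value -1 (a local min of the s-part); t converges to 2. The iterate converges to (-1, 2).

(-1, 2)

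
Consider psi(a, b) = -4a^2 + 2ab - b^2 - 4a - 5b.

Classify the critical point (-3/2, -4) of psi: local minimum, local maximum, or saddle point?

local maximum

The Hessian of psi is constant: H = [[-8, 2], [2, -2]].
det(H) = (-8)·(-2) − 2² = 12.
det(H) > 0 and tr(H) = -10 < 0, so H is negative definite and the point is a local maximum.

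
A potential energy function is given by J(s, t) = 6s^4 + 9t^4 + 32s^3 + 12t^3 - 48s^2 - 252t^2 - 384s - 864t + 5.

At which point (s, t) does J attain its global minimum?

(2, 4)

J(s,t) separates as P(s) + Q(t) + 5, so its minimum is min P + min Q + 5.
P'(s) = 24(s - 2)(s + 2)(s + 4) vanishes at s ∈ {-4, -2, 2}; Q'(t) = 36(t - 4)(t + 2)(t + 3) vanishes at t ∈ {-3, -2, 4}.
Local minima of P (where P''>0): P(-4)=256, P(2)=-608. Local minima of Q: Q(-3)=729, Q(4)=-4416.
So the global minimum of J is P(2) + Q(4) + 5 = -608 − 4416 + 5 = -5019, attained at (2, 4).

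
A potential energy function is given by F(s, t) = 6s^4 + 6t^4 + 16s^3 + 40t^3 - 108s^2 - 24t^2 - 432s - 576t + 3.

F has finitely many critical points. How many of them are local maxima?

F separates as a function of s plus a function of t, so ∇F=0 decouples.
∂F/∂s = 24(s - 3)(s + 2)(s + 3) = 0 at s ∈ {-3, -2, 3}; ∂F/∂t = 24(t - 2)(t + 3)(t + 4) = 0 at t ∈ {-4, -3, 2}.
The Hessian is diagonal: diag(F_ss, F_tt). Second derivatives: F_ss(-3)=144, F_ss(-2)=-120, F_ss(3)=720; F_tt(-4)=144, F_tt(-3)=-120, F_tt(2)=720.
Local maxima occur where both diagonal entries negative: (-2, -3). Count: 1.

1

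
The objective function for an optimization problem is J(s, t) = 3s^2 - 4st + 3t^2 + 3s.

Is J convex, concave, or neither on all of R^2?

convex

J is quadratic, so its Hessian is the constant matrix H = [[6, -4], [-4, 6]].
det(H) = 20, tr(H) = 12.
det(H) > 0 and tr(H) > 0, so H is positive definite everywhere: convex.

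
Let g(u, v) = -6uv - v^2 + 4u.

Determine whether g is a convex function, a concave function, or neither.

g is quadratic, so its Hessian is the constant matrix H = [[0, -6], [-6, -2]].
det(H) = -36, tr(H) = -2.
det(H) < 0, so H is indefinite: neither convex nor concave.

neither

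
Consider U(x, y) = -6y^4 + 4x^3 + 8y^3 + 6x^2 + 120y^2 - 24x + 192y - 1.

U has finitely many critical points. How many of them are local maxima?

2

U separates as a function of x plus a function of y, so ∇U=0 decouples.
∂U/∂x = 12(x - 1)(x + 2) = 0 at x ∈ {-2, 1}; ∂U/∂y = -24(y - 4)(y + 1)(y + 2) = 0 at y ∈ {-2, -1, 4}.
The Hessian is diagonal: diag(U_xx, U_yy). Second derivatives: U_xx(-2)=-36, U_xx(1)=36; U_yy(-2)=-144, U_yy(-1)=120, U_yy(4)=-720.
Local maxima occur where both diagonal entries negative: (-2, -2), (-2, 4). Count: 2.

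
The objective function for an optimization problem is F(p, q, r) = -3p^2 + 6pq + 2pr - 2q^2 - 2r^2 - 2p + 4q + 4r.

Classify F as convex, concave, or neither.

F is quadratic, so its Hessian is the constant matrix H = [[-6, 6, 2], [6, -4, 0], [2, 0, -4]].
Leading principal minors: -6, -12, 64.
Neither pattern holds ⇒ H is indefinite ⇒ neither convex nor concave.

neither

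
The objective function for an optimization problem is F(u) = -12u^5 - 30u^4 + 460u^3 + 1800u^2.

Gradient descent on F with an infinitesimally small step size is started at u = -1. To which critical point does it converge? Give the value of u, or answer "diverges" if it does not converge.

F'(u) = -60u(u - 5)(u + 3)(u + 4), so F'(-1) = -2160.
Gradient descent moves in the -F' direction, i.e. u is increasing.
The nearest critical point in that direction is u = 0, where F'' = 3600 > 0 (a local minimum). The iterate converges there.

0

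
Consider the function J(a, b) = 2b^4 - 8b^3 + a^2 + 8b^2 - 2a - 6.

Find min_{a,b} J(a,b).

J(a,b) separates as P(a) + Q(b) − 6, so its minimum is min P + min Q − 6.
P'(a) = 2a - 2 vanishes at a ∈ {1}; Q'(b) = 8b(b - 2)(b - 1) vanishes at b ∈ {0, 1, 2}.
Local minima of P (where P''>0): P(1)=-1. Local minima of Q: Q(0)=0, Q(2)=0.
So the global minimum of J is P(1) + Q(0) − 6 = -1 + 0 − 6 = -7, attained at (1, 0).

-7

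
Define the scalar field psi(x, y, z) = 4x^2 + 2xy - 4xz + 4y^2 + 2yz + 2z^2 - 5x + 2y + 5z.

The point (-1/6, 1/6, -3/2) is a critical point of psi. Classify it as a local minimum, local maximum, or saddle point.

The Hessian is constant: H = [[8, 2, -4], [2, 8, 2], [-4, 2, 4]].
Leading principal minors: Δ₁ = 8, Δ₂ = 60, Δ₃ = 48.
All leading minors are positive, so H is positive definite: a local minimum.

local minimum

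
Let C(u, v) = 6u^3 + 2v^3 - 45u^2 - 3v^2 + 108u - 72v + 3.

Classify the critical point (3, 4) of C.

local minimum

The mixed partial ∂²C/∂u∂v is 0, so the Hessian at any point is diag(C_uu, C_vv) = diag(18(2u - 5), 6(2v - 1)).
At (3, 4): H = diag(18, 42).
Both eigenvalues are positive, so H is positive definite: a local minimum.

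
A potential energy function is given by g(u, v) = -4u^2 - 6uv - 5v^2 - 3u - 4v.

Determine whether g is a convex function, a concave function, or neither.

concave

g is quadratic, so its Hessian is the constant matrix H = [[-8, -6], [-6, -10]].
det(H) = 44, tr(H) = -18.
det(H) > 0 and tr(H) < 0, so H is negative definite everywhere: concave.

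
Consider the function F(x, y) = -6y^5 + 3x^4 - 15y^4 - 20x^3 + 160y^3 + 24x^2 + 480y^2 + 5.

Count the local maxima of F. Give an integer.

F separates as a function of x plus a function of y, so ∇F=0 decouples.
∂F/∂x = 12x(x - 4)(x - 1) = 0 at x ∈ {0, 1, 4}; ∂F/∂y = -30y(y - 4)(y + 2)(y + 4) = 0 at y ∈ {-4, -2, 0, 4}.
The Hessian is diagonal: diag(F_xx, F_yy). Second derivatives: F_xx(0)=48, F_xx(1)=-36, F_xx(4)=144; F_yy(-4)=1920, F_yy(-2)=-720, F_yy(0)=960, F_yy(4)=-5760.
Local maxima occur where both diagonal entries negative: (1, -2), (1, 4). Count: 2.

2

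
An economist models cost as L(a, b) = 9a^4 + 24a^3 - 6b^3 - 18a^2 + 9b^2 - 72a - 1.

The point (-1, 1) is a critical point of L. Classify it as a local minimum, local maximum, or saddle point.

local maximum

The mixed partial ∂²L/∂a∂b is 0, so the Hessian at any point is diag(L_aa, L_bb) = diag(36(3a^2 + 4a - 1), 18(-2b + 1)).
At (-1, 1): H = diag(-72, -18).
Both eigenvalues are negative, so H is negative definite: a local maximum.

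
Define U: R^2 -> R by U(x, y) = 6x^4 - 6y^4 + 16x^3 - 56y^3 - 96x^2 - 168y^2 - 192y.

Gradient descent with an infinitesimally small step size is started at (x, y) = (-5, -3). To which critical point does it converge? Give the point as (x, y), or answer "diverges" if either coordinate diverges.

U is separable, so gradient descent decouples: x follows -∂U/∂x, y follows -∂U/∂y.
∂U/∂x = 24x(x - 2)(x + 4); at x=-5 this is -840, so x increases.
∂U/∂y = -24(y + 1)(y + 2)(y + 4); at y=-3 this is -48, so y increases.
x converges to its nearest critical value -4 (a local min of the x-part); y converges to -2. The iterate converges to (-4, -2).

(-4, -2)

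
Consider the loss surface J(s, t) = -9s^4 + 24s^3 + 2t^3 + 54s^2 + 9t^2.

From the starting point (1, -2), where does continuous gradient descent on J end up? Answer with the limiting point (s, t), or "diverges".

J is separable, so gradient descent decouples: s follows -∂J/∂s, t follows -∂J/∂t.
∂J/∂s = -36s(s - 3)(s + 1); at s=1 this is 144, so s decreases.
∂J/∂t = 6t(t + 3); at t=-2 this is -12, so t increases.
s converges to its nearest critical value 0 (a local min of the s-part); t converges to 0. The iterate converges to (0, 0).

(0, 0)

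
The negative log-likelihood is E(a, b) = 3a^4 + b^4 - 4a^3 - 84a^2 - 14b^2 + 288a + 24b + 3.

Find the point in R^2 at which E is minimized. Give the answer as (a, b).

(-4, -3)

E(a,b) separates as P(a) + Q(b) + 3, so its minimum is min P + min Q + 3.
P'(a) = 12(a - 3)(a - 2)(a + 4) vanishes at a ∈ {-4, 2, 3}; Q'(b) = 4(b - 2)(b - 1)(b + 3) vanishes at b ∈ {-3, 1, 2}.
Local minima of P (where P''>0): P(-4)=-1472, P(3)=243. Local minima of Q: Q(-3)=-117, Q(2)=8.
So the global minimum of E is P(-4) + Q(-3) + 3 = -1472 − 117 + 3 = -1586, attained at (-4, -3).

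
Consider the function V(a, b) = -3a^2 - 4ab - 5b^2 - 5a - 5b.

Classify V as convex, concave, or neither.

V is quadratic, so its Hessian is the constant matrix H = [[-6, -4], [-4, -10]].
det(H) = 44, tr(H) = -16.
det(H) > 0 and tr(H) < 0, so H is negative definite everywhere: concave.

concave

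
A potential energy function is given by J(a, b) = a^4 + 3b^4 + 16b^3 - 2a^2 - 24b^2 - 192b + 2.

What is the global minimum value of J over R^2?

-303

J(a,b) separates as P(a) + Q(b) + 2, so its minimum is min P + min Q + 2.
P'(a) = 4a(a - 1)(a + 1) vanishes at a ∈ {-1, 0, 1}; Q'(b) = 12(b - 2)(b + 2)(b + 4) vanishes at b ∈ {-4, -2, 2}.
Local minima of P (where P''>0): P(-1)=-1, P(1)=-1. Local minima of Q: Q(-4)=128, Q(2)=-304.
So the global minimum of J is P(-1) + Q(2) + 2 = -1 − 304 + 2 = -303, attained at (-1, 2).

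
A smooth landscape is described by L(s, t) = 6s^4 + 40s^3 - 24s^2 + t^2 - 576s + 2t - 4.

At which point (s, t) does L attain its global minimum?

L(s,t) separates as P(s) + Q(t) − 4, so its minimum is min P + min Q − 4.
P'(s) = 24(s - 2)(s + 3)(s + 4) vanishes at s ∈ {-4, -3, 2}; Q'(t) = 2(t + 1) vanishes at t ∈ {-1}.
Local minima of P (where P''>0): P(-4)=896, P(2)=-832. Local minima of Q: Q(-1)=-1.
So the global minimum of L is P(2) + Q(-1) − 4 = -832 − 1 − 4 = -837, attained at (2, -1).

(2, -1)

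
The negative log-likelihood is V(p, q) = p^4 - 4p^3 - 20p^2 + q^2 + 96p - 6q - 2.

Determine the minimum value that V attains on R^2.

-290

V(p,q) separates as A(p) + B(q) − 2, so its minimum is min A + min B − 2.
A'(p) = 4(p - 4)(p - 2)(p + 3) vanishes at p ∈ {-3, 2, 4}; B'(q) = 2q - 6 vanishes at q ∈ {3}.
Local minima of A (where A''>0): A(-3)=-279, A(4)=64. Local minima of B: B(3)=-9.
So the global minimum of V is A(-3) + B(3) − 2 = -279 − 9 − 2 = -290, attained at (-3, 3).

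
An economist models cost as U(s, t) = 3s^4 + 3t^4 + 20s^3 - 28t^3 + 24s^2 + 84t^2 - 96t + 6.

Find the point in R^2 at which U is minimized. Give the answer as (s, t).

(-4, 4)

U(s,t) separates as P(s) + Q(t) + 6, so its minimum is min P + min Q + 6.
P'(s) = 12s(s + 1)(s + 4) vanishes at s ∈ {-4, -1, 0}; Q'(t) = 12(t - 4)(t - 2)(t - 1) vanishes at t ∈ {1, 2, 4}.
Local minima of P (where P''>0): P(-4)=-128, P(0)=0. Local minima of Q: Q(1)=-37, Q(4)=-64.
So the global minimum of U is P(-4) + Q(4) + 6 = -128 − 64 + 6 = -186, attained at (-4, 4).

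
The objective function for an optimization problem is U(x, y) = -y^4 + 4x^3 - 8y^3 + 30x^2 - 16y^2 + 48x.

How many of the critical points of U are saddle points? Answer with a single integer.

U separates as a function of x plus a function of y, so ∇U=0 decouples.
∂U/∂x = 12(x + 1)(x + 4) = 0 at x ∈ {-4, -1}; ∂U/∂y = -4y(y + 2)(y + 4) = 0 at y ∈ {-4, -2, 0}.
The Hessian is diagonal: diag(U_xx, U_yy). Second derivatives: U_xx(-4)=-36, U_xx(-1)=36; U_yy(-4)=-32, U_yy(-2)=16, U_yy(0)=-32.
Saddle points occur where the two diagonal entries have opposite signs: (-4, -2), (-1, -4), (-1, 0). Count: 3.

3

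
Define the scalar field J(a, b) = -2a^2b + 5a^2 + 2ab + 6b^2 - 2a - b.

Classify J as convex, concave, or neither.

neither

The term -2a^2b is cubic, so the Hessian is not constant.
∂²J/∂a² = -4b + 10, which takes both signs as b varies (negative for sufficiently large b). A diagonal entry of the Hessian changing sign means the Hessian is neither positive- nor negative-semidefinite on all of R^2.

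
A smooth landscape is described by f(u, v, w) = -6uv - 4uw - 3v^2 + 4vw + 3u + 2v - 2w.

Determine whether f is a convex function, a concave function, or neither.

neither

f is quadratic, so its Hessian is the constant matrix H = [[0, -6, -4], [-6, -6, 4], [-4, 4, 0]].
Leading principal minors: 0, -36, 288.
Neither pattern holds ⇒ H is indefinite ⇒ neither convex nor concave.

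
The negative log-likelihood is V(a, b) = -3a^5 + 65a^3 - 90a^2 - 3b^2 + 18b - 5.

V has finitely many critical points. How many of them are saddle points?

V separates as a function of a plus a function of b, so ∇V=0 decouples.
∂V/∂a = -15a(a - 3)(a - 1)(a + 4) = 0 at a ∈ {-4, 0, 1, 3}; ∂V/∂b = -6(b - 3) = 0 at b ∈ {3}.
The Hessian is diagonal: diag(V_aa, V_bb). Second derivatives: V_aa(-4)=2100, V_aa(0)=-180, V_aa(1)=150, V_aa(3)=-630; V_bb(3)=-6.
Saddle points occur where the two diagonal entries have opposite signs: (-4, 3), (1, 3). Count: 2.

2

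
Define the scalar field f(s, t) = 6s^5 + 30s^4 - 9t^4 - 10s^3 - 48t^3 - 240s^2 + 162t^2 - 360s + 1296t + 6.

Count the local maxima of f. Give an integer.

4

f separates as a function of s plus a function of t, so ∇f=0 decouples.
∂f/∂s = 30(s - 2)(s + 1)(s + 2)(s + 3) = 0 at s ∈ {-3, -2, -1, 2}; ∂f/∂t = -36(t - 3)(t + 3)(t + 4) = 0 at t ∈ {-4, -3, 3}.
The Hessian is diagonal: diag(f_ss, f_tt). Second derivatives: f_ss(-3)=-300, f_ss(-2)=120, f_ss(-1)=-180, f_ss(2)=1800; f_tt(-4)=-252, f_tt(-3)=216, f_tt(3)=-1512.
Local maxima occur where both diagonal entries negative: (-3, -4), (-3, 3), (-1, -4), (-1, 3). Count: 4.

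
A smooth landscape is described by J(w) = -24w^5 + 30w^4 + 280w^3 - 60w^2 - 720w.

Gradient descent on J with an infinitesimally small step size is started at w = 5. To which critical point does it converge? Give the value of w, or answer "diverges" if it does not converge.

J'(w) = -120(w - 3)(w - 1)(w + 1)(w + 2), so J'(5) = -40320.
Gradient descent moves in the -J' direction, i.e. w is increasing.
There is no critical point above w=5, and J' keeps the same sign, so the iterate runs off to +∞.

diverges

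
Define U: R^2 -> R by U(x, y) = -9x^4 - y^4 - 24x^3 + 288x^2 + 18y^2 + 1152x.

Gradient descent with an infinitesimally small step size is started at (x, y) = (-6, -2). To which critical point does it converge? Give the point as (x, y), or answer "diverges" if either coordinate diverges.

diverges

U is separable, so gradient descent decouples: x follows -∂U/∂x, y follows -∂U/∂y.
∂U/∂x = -36(x - 4)(x + 2)(x + 4); at x=-6 this is 2880, so x decreases.
∂U/∂y = -4y(y - 3)(y + 3); at y=-2 this is -40, so y increases.
The x-coordinate has no critical point in that direction and runs off to infinity.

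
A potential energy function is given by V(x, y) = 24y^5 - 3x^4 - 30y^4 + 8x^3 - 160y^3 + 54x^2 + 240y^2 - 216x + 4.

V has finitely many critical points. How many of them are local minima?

2

V separates as a function of x plus a function of y, so ∇V=0 decouples.
∂V/∂x = -12(x - 3)(x - 2)(x + 3) = 0 at x ∈ {-3, 2, 3}; ∂V/∂y = 120y(y - 2)(y - 1)(y + 2) = 0 at y ∈ {-2, 0, 1, 2}.
The Hessian is diagonal: diag(V_xx, V_yy). Second derivatives: V_xx(-3)=-360, V_xx(2)=60, V_xx(3)=-72; V_yy(-2)=-2880, V_yy(0)=480, V_yy(1)=-360, V_yy(2)=960.
Local minima occur where both diagonal entries positive: (2, 0), (2, 2). Count: 2.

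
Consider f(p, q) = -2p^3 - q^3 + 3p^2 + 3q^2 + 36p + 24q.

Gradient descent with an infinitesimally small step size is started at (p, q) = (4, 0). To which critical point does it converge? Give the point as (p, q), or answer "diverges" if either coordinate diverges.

f is separable, so gradient descent decouples: p follows -∂f/∂p, q follows -∂f/∂q.
∂f/∂p = -6(p - 3)(p + 2); at p=4 this is -36, so p increases.
∂f/∂q = -3(q - 4)(q + 2); at q=0 this is 24, so q decreases.
The p-coordinate has no critical point in that direction and runs off to infinity.

diverges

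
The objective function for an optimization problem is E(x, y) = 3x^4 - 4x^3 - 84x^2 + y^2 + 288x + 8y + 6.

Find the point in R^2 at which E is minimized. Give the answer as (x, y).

E(x,y) separates as P(x) + Q(y) + 6, so its minimum is min P + min Q + 6.
P'(x) = 12(x - 3)(x - 2)(x + 4) vanishes at x ∈ {-4, 2, 3}; Q'(y) = 2y + 8 vanishes at y ∈ {-4}.
Local minima of P (where P''>0): P(-4)=-1472, P(3)=243. Local minima of Q: Q(-4)=-16.
So the global minimum of E is P(-4) + Q(-4) + 6 = -1472 − 16 + 6 = -1482, attained at (-4, -4).

(-4, -4)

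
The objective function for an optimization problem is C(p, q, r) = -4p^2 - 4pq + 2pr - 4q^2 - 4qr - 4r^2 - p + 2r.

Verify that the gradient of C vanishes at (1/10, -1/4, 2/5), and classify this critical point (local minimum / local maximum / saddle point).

∇C = (-8p - 4q + 2r - 1, -4p - 8q - 4r, 2p - 4q - 8r + 2); substituting (1/10, -1/4, 2/5) gives ∇C = (0, 0, 0), so (1/10, -1/4, 2/5) is indeed a critical point.
The Hessian is constant: H = [[-8, -4, 2], [-4, -8, -4], [2, -4, -8]].
Leading principal minors: Δ₁ = -8, Δ₂ = 48, Δ₃ = -160.
The minors alternate sign starting negative (−, +, −), so H is negative definite: a local maximum.

local maximum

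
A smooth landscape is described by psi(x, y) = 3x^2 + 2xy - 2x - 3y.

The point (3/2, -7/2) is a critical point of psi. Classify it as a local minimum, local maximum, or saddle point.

The Hessian of psi is constant: H = [[6, 2], [2, 0]].
det(H) = 6·0 − 2² = -4.
Since det(H) < 0, H is indefinite and the critical point is a saddle point.

saddle point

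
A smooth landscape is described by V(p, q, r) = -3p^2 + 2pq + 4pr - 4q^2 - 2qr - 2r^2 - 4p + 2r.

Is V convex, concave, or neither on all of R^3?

concave

V is quadratic, so its Hessian is the constant matrix H = [[-6, 2, 4], [2, -8, -2], [4, -2, -4]].
Leading principal minors: -6, 44, -56.
Signs alternate −, +, − ⇒ H ≺ 0 ⇒ concave.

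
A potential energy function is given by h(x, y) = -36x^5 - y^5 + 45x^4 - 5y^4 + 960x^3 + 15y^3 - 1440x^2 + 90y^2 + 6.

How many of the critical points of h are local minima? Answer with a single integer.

h separates as a function of x plus a function of y, so ∇h=0 decouples.
∂h/∂x = -180x(x - 4)(x - 1)(x + 4) = 0 at x ∈ {-4, 0, 1, 4}; ∂h/∂y = -5y(y - 3)(y + 3)(y + 4) = 0 at y ∈ {-4, -3, 0, 3}.
The Hessian is diagonal: diag(h_xx, h_yy). Second derivatives: h_xx(-4)=28800, h_xx(0)=-2880, h_xx(1)=2700, h_xx(4)=-17280; h_yy(-4)=140, h_yy(-3)=-90, h_yy(0)=180, h_yy(3)=-630.
Local minima occur where both diagonal entries positive: (-4, -4), (-4, 0), (1, -4), (1, 0). Count: 4.

4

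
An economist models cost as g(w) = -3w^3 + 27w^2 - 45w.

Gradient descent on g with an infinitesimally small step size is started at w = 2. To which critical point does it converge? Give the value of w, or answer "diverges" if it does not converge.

1

g'(w) = -9(w - 5)(w - 1), so g'(2) = 27.
Gradient descent moves in the -g' direction, i.e. w is decreasing.
The nearest critical point in that direction is w = 1, where g'' = 36 > 0 (a local minimum). The iterate converges there.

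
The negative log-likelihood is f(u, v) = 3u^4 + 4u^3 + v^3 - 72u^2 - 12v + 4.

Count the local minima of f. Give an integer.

2

f separates as a function of u plus a function of v, so ∇f=0 decouples.
∂f/∂u = 12u(u - 3)(u + 4) = 0 at u ∈ {-4, 0, 3}; ∂f/∂v = 3(v - 2)(v + 2) = 0 at v ∈ {-2, 2}.
The Hessian is diagonal: diag(f_uu, f_vv). Second derivatives: f_uu(-4)=336, f_uu(0)=-144, f_uu(3)=252; f_vv(-2)=-12, f_vv(2)=12.
Local minima occur where both diagonal entries positive: (-4, 2), (3, 2). Count: 2.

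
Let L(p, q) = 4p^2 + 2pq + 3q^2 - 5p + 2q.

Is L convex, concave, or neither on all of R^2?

convex

L is quadratic, so its Hessian is the constant matrix H = [[8, 2], [2, 6]].
det(H) = 44, tr(H) = 14.
det(H) > 0 and tr(H) > 0, so H is positive definite everywhere: convex.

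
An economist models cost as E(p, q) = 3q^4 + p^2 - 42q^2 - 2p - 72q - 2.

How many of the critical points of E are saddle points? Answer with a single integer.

E separates as a function of p plus a function of q, so ∇E=0 decouples.
∂E/∂p = 2(p - 1) = 0 at p ∈ {1}; ∂E/∂q = 12(q - 3)(q + 1)(q + 2) = 0 at q ∈ {-2, -1, 3}.
The Hessian is diagonal: diag(E_pp, E_qq). Second derivatives: E_pp(1)=2; E_qq(-2)=60, E_qq(-1)=-48, E_qq(3)=240.
Saddle points occur where the two diagonal entries have opposite signs: (1, -1). Count: 1.

1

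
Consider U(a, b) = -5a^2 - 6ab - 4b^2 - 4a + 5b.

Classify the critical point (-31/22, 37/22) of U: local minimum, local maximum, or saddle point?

The Hessian of U is constant: H = [[-10, -6], [-6, -8]].
det(H) = (-10)·(-8) − (-6)² = 44.
det(H) > 0 and tr(H) = -18 < 0, so H is negative definite and the point is a local maximum.

local maximum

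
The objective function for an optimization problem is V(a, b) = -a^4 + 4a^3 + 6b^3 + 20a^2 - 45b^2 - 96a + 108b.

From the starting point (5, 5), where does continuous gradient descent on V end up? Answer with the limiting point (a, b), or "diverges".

diverges

V is separable, so gradient descent decouples: a follows -∂V/∂a, b follows -∂V/∂b.
∂V/∂a = -4(a - 4)(a - 2)(a + 3); at a=5 this is -96, so a increases.
∂V/∂b = 18(b - 3)(b - 2); at b=5 this is 108, so b decreases.
The a-coordinate has no critical point in that direction and runs off to infinity.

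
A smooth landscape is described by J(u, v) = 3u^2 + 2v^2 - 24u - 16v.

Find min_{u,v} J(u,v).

J(u,v) separates as P(u) + Q(v), so its minimum is min P + min Q.
P'(u) = 6u - 24 vanishes at u ∈ {4}; Q'(v) = 4v - 16 vanishes at v ∈ {4}.
Local minima of P (where P''>0): P(4)=-48. Local minima of Q: Q(4)=-32.
So the global minimum of J is P(4) + Q(4) = -48 − 32 = -80, attained at (4, 4).

-80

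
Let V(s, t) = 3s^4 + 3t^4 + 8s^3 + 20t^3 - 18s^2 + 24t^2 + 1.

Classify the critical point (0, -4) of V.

The mixed partial ∂²V/∂s∂t is 0, so the Hessian at any point is diag(V_ss, V_tt) = diag(12(3s^2 + 4s - 3), 12(3t^2 + 10t + 4)).
At (0, -4): H = diag(-36, 144).
The eigenvalues have opposite signs, so H is indefinite: a saddle point.

saddle point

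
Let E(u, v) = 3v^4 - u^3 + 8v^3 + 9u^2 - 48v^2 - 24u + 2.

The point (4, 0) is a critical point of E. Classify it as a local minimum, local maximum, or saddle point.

local maximum

The mixed partial ∂²E/∂u∂v is 0, so the Hessian at any point is diag(E_uu, E_vv) = diag(6(-u + 3), 12(3v^2 + 4v - 8)).
At (4, 0): H = diag(-6, -96).
Both eigenvalues are negative, so H is negative definite: a local maximum.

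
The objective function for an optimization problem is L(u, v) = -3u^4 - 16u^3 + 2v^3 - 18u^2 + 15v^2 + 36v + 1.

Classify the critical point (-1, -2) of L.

local minimum

The mixed partial ∂²L/∂u∂v is 0, so the Hessian at any point is diag(L_uu, L_vv) = diag(-12(3u^2 + 8u + 3), 6(2v + 5)).
At (-1, -2): H = diag(24, 6).
Both eigenvalues are positive, so H is positive definite: a local minimum.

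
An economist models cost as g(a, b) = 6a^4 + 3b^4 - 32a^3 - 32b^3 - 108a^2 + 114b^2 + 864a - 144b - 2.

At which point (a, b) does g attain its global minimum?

(-3, 1)

g(a,b) separates as P(a) + Q(b) − 2, so its minimum is min P + min Q − 2.
P'(a) = 24(a - 4)(a - 3)(a + 3) vanishes at a ∈ {-3, 3, 4}; Q'(b) = 12(b - 4)(b - 3)(b - 1) vanishes at b ∈ {1, 3, 4}.
Local minima of P (where P''>0): P(-3)=-2214, P(4)=1216. Local minima of Q: Q(1)=-59, Q(4)=-32.
So the global minimum of g is P(-3) + Q(1) − 2 = -2214 − 59 − 2 = -2275, attained at (-3, 1).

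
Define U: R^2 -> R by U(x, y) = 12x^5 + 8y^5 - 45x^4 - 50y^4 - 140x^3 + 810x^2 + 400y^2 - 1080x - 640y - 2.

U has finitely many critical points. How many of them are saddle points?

U separates as a function of x plus a function of y, so ∇U=0 decouples.
∂U/∂x = 60(x - 3)(x - 2)(x - 1)(x + 3) = 0 at x ∈ {-3, 1, 2, 3}; ∂U/∂y = 40(y - 4)(y - 2)(y - 1)(y + 2) = 0 at y ∈ {-2, 1, 2, 4}.
The Hessian is diagonal: diag(U_xx, U_yy). Second derivatives: U_xx(-3)=-7200, U_xx(1)=480, U_xx(2)=-300, U_xx(3)=720; U_yy(-2)=-2880, U_yy(1)=360, U_yy(2)=-320, U_yy(4)=1440.
Saddle points occur where the two diagonal entries have opposite signs: (-3, 1), (-3, 4), (1, -2), (1, 2), (2, 1), (2, 4), (3, -2), (3, 2). Count: 8.

8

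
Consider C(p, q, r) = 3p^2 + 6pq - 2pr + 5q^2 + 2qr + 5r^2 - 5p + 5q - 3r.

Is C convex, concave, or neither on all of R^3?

convex

C is quadratic, so its Hessian is the constant matrix H = [[6, 6, -2], [6, 10, 2], [-2, 2, 10]].
Leading principal minors: 6, 24, 128.
All positive ⇒ H ≻ 0 ⇒ convex.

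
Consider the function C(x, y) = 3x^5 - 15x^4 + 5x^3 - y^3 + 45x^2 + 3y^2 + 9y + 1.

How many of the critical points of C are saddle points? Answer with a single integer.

C separates as a function of x plus a function of y, so ∇C=0 decouples.
∂C/∂x = 15x(x - 3)(x - 2)(x + 1) = 0 at x ∈ {-1, 0, 2, 3}; ∂C/∂y = -3(y - 3)(y + 1) = 0 at y ∈ {-1, 3}.
The Hessian is diagonal: diag(C_xx, C_yy). Second derivatives: C_xx(-1)=-180, C_xx(0)=90, C_xx(2)=-90, C_xx(3)=180; C_yy(-1)=12, C_yy(3)=-12.
Saddle points occur where the two diagonal entries have opposite signs: (-1, -1), (0, 3), (2, -1), (3, 3). Count: 4.

4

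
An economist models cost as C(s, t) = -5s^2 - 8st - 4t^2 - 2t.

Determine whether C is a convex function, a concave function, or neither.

C is quadratic, so its Hessian is the constant matrix H = [[-10, -8], [-8, -8]].
det(H) = 16, tr(H) = -18.
det(H) > 0 and tr(H) < 0, so H is negative definite everywhere: concave.

concave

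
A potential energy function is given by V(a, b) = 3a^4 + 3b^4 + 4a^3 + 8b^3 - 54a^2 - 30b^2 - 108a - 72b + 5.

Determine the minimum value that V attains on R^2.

V(a,b) separates as P(a) + Q(b) + 5, so its minimum is min P + min Q + 5.
P'(a) = 12(a - 3)(a + 1)(a + 3) vanishes at a ∈ {-3, -1, 3}; Q'(b) = 12(b - 2)(b + 1)(b + 3) vanishes at b ∈ {-3, -1, 2}.
Local minima of P (where P''>0): P(-3)=-27, P(3)=-459. Local minima of Q: Q(-3)=-27, Q(2)=-152.
So the global minimum of V is P(3) + Q(2) + 5 = -459 − 152 + 5 = -606, attained at (3, 2).

-606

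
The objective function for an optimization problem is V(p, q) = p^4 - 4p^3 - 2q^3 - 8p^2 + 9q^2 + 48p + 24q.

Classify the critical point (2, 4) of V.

The mixed partial ∂²V/∂p∂q is 0, so the Hessian at any point is diag(V_pp, V_qq) = diag(4(3p^2 - 6p - 4), 6(-2q + 3)).
At (2, 4): H = diag(-16, -30).
Both eigenvalues are negative, so H is negative definite: a local maximum.

local maximum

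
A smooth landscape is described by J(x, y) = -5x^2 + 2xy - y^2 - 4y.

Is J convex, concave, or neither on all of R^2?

concave

J is quadratic, so its Hessian is the constant matrix H = [[-10, 2], [2, -2]].
det(H) = 16, tr(H) = -12.
det(H) > 0 and tr(H) < 0, so H is negative definite everywhere: concave.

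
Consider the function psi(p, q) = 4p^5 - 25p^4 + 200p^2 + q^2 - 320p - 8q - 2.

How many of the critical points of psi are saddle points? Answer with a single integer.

psi separates as a function of p plus a function of q, so ∇psi=0 decouples.
∂psi/∂p = 20(p - 4)(p - 2)(p - 1)(p + 2) = 0 at p ∈ {-2, 1, 2, 4}; ∂psi/∂q = 2(q - 4) = 0 at q ∈ {4}.
The Hessian is diagonal: diag(psi_pp, psi_qq). Second derivatives: psi_pp(-2)=-1440, psi_pp(1)=180, psi_pp(2)=-160, psi_pp(4)=720; psi_qq(4)=2.
Saddle points occur where the two diagonal entries have opposite signs: (-2, 4), (2, 4). Count: 2.

2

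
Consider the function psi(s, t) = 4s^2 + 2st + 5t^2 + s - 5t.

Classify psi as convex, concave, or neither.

psi is quadratic, so its Hessian is the constant matrix H = [[8, 2], [2, 10]].
det(H) = 76, tr(H) = 18.
det(H) > 0 and tr(H) > 0, so H is positive definite everywhere: convex.

convex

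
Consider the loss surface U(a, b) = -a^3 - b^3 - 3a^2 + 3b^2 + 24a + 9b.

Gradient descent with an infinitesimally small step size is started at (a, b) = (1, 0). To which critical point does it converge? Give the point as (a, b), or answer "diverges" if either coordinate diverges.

U is separable, so gradient descent decouples: a follows -∂U/∂a, b follows -∂U/∂b.
∂U/∂a = -3(a - 2)(a + 4); at a=1 this is 15, so a decreases.
∂U/∂b = -3(b - 3)(b + 1); at b=0 this is 9, so b decreases.
a converges to its nearest critical value -4 (a local min of the a-part); b converges to -1. The iterate converges to (-4, -1).

(-4, -1)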